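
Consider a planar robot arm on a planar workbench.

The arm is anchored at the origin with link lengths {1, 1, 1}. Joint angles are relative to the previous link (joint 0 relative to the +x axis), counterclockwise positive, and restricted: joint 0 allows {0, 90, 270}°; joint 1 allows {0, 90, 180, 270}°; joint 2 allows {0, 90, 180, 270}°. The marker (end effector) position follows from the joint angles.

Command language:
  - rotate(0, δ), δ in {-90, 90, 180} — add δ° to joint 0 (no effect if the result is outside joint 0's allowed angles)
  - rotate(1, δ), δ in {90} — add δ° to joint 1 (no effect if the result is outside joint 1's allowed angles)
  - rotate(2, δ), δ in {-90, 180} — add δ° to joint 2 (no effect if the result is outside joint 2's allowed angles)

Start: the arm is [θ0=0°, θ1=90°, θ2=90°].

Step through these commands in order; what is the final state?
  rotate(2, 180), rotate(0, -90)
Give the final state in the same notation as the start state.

t0: [θ0=0°, θ1=90°, θ2=90°]
step 1 (rotate(2, 180)): [θ0=0°, θ1=90°, θ2=270°]
step 2 (rotate(0, -90)): [θ0=270°, θ1=90°, θ2=270°]

[θ0=270°, θ1=90°, θ2=270°]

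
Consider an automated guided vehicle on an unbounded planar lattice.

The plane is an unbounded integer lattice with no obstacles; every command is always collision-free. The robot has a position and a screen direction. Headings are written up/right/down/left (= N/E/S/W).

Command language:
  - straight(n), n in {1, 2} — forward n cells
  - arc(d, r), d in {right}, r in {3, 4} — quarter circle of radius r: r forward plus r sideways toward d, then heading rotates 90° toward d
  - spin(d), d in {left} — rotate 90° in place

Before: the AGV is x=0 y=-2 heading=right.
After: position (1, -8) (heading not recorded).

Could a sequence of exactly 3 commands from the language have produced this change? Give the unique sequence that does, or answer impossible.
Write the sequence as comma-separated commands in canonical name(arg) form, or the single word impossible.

key: order matters: swapping straight(1) and arc(right, 3) lands elsewhere
t0: x=0 y=-2 heading=right
[1] after straight(1): x=1 y=-2 heading=right
[2] after arc(right, 3): x=4 y=-5 heading=down
[3] after arc(right, 3): x=1 y=-8 heading=left
all 125 alternatives checked — unique.

straight(1), arc(right, 3), arc(right, 3)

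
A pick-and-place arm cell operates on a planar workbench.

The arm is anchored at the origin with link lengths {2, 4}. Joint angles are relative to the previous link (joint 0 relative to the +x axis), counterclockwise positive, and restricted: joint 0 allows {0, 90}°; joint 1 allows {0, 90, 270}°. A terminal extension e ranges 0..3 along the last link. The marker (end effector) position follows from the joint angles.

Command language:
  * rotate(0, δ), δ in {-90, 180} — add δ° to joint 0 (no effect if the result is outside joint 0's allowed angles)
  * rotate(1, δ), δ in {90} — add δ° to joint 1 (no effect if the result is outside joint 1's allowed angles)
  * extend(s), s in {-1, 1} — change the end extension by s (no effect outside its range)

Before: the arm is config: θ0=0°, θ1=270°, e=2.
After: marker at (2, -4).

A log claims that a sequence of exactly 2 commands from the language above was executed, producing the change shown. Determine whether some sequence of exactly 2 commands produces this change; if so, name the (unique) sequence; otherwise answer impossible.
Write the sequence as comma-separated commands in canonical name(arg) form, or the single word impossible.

extend(-1), extend(-1)

start: config: θ0=0°, θ1=270°, e=2
t=1 extend(-1) ⇒ config: θ0=0°, θ1=270°, e=1
t=2 extend(-1) ⇒ config: θ0=0°, θ1=270°, e=0
uniquely the one of 25 2-step routes that fits.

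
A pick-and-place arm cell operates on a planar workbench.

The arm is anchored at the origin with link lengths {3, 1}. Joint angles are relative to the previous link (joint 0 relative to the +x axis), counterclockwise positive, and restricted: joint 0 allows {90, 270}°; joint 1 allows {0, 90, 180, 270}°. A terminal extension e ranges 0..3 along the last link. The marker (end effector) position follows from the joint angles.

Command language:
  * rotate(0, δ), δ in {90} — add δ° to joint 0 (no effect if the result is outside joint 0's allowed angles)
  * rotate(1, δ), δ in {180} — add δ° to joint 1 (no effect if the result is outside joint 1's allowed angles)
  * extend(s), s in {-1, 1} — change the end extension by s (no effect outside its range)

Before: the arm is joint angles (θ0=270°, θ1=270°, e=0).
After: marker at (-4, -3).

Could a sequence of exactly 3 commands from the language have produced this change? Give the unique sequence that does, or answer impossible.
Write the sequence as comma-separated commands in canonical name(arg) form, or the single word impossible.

extend(1), extend(1), extend(1)

t0: joint angles (θ0=270°, θ1=270°, e=0)
t=1 extend(1) ⇒ joint angles (θ0=270°, θ1=270°, e=1)
t=2 extend(1) ⇒ joint angles (θ0=270°, θ1=270°, e=2)
t=3 extend(1) ⇒ joint angles (θ0=270°, θ1=270°, e=3)
uniquely the one of 64 3-step routes that fits.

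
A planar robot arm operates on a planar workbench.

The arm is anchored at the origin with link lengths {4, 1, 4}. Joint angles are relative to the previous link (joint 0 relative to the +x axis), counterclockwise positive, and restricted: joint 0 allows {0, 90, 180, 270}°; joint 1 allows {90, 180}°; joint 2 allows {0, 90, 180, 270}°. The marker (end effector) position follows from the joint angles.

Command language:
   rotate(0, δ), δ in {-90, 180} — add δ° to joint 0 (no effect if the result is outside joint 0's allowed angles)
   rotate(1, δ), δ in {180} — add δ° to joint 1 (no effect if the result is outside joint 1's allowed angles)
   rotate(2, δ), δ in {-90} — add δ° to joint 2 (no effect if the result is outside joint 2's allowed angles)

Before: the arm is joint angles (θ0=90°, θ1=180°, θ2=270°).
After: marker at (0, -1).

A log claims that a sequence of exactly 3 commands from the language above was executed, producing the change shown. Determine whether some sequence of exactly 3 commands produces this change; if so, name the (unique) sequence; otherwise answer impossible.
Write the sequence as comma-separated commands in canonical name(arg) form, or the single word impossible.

from: joint angles (θ0=90°, θ1=180°, θ2=270°)
1. rotate(2, -90) → joint angles (θ0=90°, θ1=180°, θ2=180°)
2. rotate(2, -90) → joint angles (θ0=90°, θ1=180°, θ2=90°)
3. rotate(2, -90) → joint angles (θ0=90°, θ1=180°, θ2=0°)
no other 3-command option fits: unique.

rotate(2, -90), rotate(2, -90), rotate(2, -90)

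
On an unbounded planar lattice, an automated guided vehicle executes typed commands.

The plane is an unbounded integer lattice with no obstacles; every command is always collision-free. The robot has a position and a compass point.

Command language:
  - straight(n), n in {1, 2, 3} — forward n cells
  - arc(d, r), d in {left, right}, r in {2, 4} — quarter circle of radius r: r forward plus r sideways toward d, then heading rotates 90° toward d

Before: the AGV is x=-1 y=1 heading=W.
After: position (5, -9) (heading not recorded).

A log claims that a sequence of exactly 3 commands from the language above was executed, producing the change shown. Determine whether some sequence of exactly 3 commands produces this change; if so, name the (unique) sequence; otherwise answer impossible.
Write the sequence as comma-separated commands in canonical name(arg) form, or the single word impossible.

arc(left, 2), arc(left, 4), arc(right, 4)

key: running arc(right, 4) before arc(left, 2) would end elsewhere — order is forced
start: x=-1 y=1 heading=W
1. arc(left, 2) → x=-3 y=-1 heading=S
2. arc(left, 4) → x=1 y=-5 heading=E
3. arc(right, 4) → x=5 y=-9 heading=S
no other 3-command option fits: unique.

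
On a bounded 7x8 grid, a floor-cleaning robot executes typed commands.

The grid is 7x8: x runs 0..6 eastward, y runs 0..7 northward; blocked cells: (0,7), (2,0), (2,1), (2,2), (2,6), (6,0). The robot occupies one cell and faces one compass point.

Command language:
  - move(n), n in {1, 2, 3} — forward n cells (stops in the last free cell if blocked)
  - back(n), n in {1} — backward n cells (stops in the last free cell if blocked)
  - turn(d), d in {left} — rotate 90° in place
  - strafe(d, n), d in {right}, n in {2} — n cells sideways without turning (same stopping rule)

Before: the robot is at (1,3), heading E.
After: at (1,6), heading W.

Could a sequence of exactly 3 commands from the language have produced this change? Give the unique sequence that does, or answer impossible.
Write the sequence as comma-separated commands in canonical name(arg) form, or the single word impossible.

key: cell and facing (now W) both changed — the 3 commands mix motion and turning
initial: at (1,3), heading E
step 1 (turn(left)): at (1,3), heading N
step 2 (move(3)): at (1,6), heading N
step 3 (turn(left)): at (1,6), heading W
uniquely the one of 216 3-step routes that fits.

turn(left), move(3), turn(left)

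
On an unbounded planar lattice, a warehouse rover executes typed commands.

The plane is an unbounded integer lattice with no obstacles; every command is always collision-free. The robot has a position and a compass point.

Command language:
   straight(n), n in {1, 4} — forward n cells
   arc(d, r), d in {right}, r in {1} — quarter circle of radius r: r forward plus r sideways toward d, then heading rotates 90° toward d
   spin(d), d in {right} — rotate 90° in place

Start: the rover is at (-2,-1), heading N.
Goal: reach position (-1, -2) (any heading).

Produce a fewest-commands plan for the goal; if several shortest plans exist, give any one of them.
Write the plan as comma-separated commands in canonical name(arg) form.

t0: at (-2,-1), heading N
t=1 spin(right) ⇒ at (-2,-1), heading E
t=2 arc(right, 1) ⇒ at (-1,-2), heading S
shorter routes all fall short; 2 is best.

spin(right), arc(right, 1)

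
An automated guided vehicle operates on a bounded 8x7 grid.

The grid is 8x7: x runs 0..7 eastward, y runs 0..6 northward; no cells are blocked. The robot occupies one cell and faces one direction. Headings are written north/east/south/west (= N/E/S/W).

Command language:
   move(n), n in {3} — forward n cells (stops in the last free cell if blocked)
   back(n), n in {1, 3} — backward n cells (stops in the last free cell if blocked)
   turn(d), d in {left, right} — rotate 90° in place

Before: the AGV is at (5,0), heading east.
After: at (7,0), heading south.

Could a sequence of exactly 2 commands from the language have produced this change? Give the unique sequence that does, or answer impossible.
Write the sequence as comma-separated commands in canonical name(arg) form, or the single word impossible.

move(3), turn(right)

key: order matters: swapping move(3) and turn(right) lands elsewhere
start: at (5,0), heading east
t=1 move(3) ⇒ at (7,0), heading east
t=2 turn(right) ⇒ at (7,0), heading south
all 25 alternatives checked — unique.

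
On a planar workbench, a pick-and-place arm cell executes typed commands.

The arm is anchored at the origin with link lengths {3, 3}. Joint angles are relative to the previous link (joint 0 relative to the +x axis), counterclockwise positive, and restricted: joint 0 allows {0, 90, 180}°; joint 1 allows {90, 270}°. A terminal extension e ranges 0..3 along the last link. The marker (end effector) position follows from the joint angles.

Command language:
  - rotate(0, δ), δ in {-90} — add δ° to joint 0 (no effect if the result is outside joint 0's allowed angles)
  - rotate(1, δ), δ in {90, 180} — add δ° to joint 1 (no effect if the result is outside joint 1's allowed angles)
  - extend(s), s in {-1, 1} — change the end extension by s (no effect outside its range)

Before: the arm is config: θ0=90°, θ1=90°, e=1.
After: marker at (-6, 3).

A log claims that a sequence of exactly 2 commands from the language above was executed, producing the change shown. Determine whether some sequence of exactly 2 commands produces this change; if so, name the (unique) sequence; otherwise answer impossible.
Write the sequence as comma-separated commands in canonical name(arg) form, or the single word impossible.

begin: config: θ0=90°, θ1=90°, e=1
[1] after extend(1): config: θ0=90°, θ1=90°, e=2
[2] after extend(1): config: θ0=90°, θ1=90°, e=3
no rival 2-sequence matches.

extend(1), extend(1)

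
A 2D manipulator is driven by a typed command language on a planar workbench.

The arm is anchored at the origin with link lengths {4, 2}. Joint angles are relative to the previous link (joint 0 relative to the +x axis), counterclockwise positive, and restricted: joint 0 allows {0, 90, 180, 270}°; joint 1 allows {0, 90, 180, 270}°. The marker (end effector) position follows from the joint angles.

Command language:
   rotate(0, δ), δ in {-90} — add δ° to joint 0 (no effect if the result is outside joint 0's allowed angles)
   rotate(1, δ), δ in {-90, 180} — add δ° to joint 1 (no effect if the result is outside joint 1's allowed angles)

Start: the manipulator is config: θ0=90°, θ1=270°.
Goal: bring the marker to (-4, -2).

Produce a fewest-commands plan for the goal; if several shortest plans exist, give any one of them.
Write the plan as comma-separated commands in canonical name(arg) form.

rotate(1, 180), rotate(0, -90), rotate(0, -90), rotate(0, -90)

initial: config: θ0=90°, θ1=270°
[1] after rotate(1, 180): config: θ0=90°, θ1=90°
[2] after rotate(0, -90): config: θ0=0°, θ1=90°
[3] after rotate(0, -90): config: θ0=270°, θ1=90°
[4] after rotate(0, -90): config: θ0=180°, θ1=90°
nothing shorter than 4 reaches the goal.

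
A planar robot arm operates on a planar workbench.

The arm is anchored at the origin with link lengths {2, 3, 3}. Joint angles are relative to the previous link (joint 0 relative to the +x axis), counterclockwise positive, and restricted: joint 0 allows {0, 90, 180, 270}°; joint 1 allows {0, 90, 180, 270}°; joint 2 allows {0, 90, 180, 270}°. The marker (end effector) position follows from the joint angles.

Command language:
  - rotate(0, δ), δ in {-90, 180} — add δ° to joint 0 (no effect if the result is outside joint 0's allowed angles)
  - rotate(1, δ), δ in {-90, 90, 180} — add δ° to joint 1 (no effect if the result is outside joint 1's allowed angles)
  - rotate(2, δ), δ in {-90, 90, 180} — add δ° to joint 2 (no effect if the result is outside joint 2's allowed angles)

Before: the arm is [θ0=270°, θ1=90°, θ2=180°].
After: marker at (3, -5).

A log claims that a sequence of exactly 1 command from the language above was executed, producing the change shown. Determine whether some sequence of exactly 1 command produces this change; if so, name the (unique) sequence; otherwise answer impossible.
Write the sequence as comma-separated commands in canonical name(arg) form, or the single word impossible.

t0: [θ0=270°, θ1=90°, θ2=180°]
step 1 (rotate(2, 90)): [θ0=270°, θ1=90°, θ2=270°]
no other 1-command option fits: unique.

rotate(2, 90)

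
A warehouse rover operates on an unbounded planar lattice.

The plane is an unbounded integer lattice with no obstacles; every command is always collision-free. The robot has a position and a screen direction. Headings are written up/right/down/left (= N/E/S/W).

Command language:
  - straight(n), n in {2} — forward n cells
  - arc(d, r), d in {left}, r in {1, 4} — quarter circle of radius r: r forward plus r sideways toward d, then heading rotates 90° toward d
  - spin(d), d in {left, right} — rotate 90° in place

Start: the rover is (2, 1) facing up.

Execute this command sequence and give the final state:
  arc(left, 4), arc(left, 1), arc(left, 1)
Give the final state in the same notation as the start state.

(-2, 3) facing right

begin: (2, 1) facing up
t=1 arc(left, 4) ⇒ (-2, 5) facing left
t=2 arc(left, 1) ⇒ (-3, 4) facing down
t=3 arc(left, 1) ⇒ (-2, 3) facing right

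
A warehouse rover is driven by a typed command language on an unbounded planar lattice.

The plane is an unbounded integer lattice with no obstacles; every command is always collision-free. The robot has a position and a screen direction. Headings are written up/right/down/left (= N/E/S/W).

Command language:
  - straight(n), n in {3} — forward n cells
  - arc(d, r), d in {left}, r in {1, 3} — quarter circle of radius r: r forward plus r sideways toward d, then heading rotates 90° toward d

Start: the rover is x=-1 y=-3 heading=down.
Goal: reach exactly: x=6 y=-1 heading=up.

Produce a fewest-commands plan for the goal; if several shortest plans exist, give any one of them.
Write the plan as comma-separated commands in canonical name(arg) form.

begin: x=-1 y=-3 heading=down
1. arc(left, 1) → x=0 y=-4 heading=right
2. straight(3) → x=3 y=-4 heading=right
3. arc(left, 3) → x=6 y=-1 heading=up
nothing shorter than 3 reaches the goal.

arc(left, 1), straight(3), arc(left, 3)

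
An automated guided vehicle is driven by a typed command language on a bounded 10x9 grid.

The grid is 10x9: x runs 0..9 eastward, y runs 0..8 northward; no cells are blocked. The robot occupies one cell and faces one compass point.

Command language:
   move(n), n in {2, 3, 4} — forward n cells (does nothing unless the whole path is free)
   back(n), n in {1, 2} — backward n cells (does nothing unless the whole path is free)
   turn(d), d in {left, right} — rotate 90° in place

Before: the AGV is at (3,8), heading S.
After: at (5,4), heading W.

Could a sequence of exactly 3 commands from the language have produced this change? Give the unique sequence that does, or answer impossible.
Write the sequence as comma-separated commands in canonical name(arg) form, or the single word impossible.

move(4), turn(right), back(2)

key: cell and facing (now W) both changed — the 3 commands mix motion and turning
from: at (3,8), heading S
1. move(4) → at (3,4), heading S
2. turn(right) → at (3,4), heading W
3. back(2) → at (5,4), heading W
no other 3-command option fits: unique.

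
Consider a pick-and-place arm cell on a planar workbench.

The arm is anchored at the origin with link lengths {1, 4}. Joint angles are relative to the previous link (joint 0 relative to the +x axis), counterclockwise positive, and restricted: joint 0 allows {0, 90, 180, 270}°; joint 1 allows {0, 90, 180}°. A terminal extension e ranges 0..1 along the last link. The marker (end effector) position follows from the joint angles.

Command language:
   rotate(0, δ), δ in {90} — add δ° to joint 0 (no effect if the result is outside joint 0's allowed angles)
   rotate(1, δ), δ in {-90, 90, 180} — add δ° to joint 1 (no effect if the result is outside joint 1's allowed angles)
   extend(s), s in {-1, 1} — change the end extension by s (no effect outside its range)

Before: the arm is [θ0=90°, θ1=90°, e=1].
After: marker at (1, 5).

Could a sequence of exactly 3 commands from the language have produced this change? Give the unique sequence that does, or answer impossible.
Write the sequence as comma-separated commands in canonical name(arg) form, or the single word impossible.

rotate(0, 90), rotate(0, 90), rotate(0, 90)

from: [θ0=90°, θ1=90°, e=1]
step 1 (rotate(0, 90)): [θ0=180°, θ1=90°, e=1]
step 2 (rotate(0, 90)): [θ0=270°, θ1=90°, e=1]
step 3 (rotate(0, 90)): [θ0=0°, θ1=90°, e=1]
all 216 alternatives checked — unique.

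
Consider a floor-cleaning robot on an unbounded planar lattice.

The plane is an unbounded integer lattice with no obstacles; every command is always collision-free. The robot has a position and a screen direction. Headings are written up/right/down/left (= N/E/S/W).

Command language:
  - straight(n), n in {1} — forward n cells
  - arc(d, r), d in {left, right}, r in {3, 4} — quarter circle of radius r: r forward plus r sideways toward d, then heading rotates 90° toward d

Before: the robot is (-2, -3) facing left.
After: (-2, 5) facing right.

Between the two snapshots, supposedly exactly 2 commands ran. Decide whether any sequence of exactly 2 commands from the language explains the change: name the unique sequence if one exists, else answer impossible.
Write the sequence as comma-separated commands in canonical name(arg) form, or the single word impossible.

arc(right, 4), arc(right, 4)

key: position moved to (-2,5) AND the heading swung to E — translation plus rotation needed
initial: (-2, -3) facing left
t=1 arc(right, 4) ⇒ (-6, 1) facing up
t=2 arc(right, 4) ⇒ (-2, 5) facing right
no rival 2-sequence matches.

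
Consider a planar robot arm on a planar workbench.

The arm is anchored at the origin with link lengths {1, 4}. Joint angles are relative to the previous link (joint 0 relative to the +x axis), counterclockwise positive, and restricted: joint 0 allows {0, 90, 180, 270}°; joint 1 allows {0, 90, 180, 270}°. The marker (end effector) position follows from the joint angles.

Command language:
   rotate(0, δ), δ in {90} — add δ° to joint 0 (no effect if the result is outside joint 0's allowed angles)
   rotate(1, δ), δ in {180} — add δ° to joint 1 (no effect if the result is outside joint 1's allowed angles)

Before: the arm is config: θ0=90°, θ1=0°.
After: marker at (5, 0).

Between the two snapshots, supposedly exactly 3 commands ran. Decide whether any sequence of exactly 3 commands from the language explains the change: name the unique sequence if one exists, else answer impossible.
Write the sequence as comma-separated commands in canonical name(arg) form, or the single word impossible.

rotate(0, 90), rotate(0, 90), rotate(0, 90)

initial: config: θ0=90°, θ1=0°
step 1 (rotate(0, 90)): config: θ0=180°, θ1=0°
step 2 (rotate(0, 90)): config: θ0=270°, θ1=0°
step 3 (rotate(0, 90)): config: θ0=0°, θ1=0°
all 8 alternatives checked — unique.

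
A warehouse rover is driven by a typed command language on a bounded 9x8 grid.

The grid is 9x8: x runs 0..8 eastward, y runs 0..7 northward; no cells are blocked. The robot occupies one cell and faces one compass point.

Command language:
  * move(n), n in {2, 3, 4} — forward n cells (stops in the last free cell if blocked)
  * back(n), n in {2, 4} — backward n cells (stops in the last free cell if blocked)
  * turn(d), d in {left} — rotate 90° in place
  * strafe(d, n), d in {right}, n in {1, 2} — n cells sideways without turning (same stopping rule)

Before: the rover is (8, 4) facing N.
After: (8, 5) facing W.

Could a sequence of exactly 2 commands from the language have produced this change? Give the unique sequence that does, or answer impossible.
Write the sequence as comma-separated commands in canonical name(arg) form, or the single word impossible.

key: position moved to (8,5) AND the heading swung to W — translation plus rotation needed
t0: (8, 4) facing N
1. turn(left) → (8, 4) facing W
2. strafe(right, 1) → (8, 5) facing W
all 64 alternatives checked — unique.

turn(left), strafe(right, 1)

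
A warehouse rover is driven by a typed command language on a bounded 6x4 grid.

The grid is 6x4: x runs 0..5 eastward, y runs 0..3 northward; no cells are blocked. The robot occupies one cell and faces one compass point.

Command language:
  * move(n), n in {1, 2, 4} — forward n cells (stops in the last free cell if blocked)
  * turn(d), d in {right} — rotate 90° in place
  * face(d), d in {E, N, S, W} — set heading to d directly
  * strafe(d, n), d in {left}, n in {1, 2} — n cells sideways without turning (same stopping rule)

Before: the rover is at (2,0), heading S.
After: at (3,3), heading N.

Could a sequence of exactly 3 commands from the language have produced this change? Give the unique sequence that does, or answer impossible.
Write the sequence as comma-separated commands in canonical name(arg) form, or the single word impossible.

key: move(4) runs into the grid edge before its full distance
start: at (2,0), heading S
step 1 (strafe(left, 1)): at (3,0), heading S
step 2 (face(N)): at (3,0), heading N
step 3 (move(4)): at (3,3), heading N
no other 3-command option fits: unique.

strafe(left, 1), face(N), move(4)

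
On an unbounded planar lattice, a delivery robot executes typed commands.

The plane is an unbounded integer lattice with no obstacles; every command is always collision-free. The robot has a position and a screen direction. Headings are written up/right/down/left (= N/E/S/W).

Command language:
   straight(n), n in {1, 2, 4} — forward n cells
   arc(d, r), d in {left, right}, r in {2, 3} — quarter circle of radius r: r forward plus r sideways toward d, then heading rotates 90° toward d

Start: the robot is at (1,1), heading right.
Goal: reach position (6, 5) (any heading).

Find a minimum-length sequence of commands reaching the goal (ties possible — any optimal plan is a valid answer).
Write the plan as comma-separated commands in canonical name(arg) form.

arc(left, 2), arc(right, 2), straight(1)

begin: at (1,1), heading right
t=1 arc(left, 2) ⇒ at (3,3), heading up
t=2 arc(right, 2) ⇒ at (5,5), heading right
t=3 straight(1) ⇒ at (6,5), heading right
nothing shorter than 3 reaches the goal.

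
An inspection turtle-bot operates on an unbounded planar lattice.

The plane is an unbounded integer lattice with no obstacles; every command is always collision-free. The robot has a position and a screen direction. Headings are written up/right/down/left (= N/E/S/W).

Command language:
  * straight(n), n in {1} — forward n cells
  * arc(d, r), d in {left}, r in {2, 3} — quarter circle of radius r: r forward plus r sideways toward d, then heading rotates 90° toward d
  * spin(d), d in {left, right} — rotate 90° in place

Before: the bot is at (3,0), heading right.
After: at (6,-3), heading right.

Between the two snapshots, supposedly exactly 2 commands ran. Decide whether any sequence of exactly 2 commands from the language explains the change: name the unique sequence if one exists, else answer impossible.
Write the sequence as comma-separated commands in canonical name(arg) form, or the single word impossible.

spin(right), arc(left, 3)

key: running arc(left, 3) before spin(right) would end elsewhere — order is forced
start: at (3,0), heading right
1. spin(right) → at (3,0), heading down
2. arc(left, 3) → at (6,-3), heading right
no rival 2-sequence matches.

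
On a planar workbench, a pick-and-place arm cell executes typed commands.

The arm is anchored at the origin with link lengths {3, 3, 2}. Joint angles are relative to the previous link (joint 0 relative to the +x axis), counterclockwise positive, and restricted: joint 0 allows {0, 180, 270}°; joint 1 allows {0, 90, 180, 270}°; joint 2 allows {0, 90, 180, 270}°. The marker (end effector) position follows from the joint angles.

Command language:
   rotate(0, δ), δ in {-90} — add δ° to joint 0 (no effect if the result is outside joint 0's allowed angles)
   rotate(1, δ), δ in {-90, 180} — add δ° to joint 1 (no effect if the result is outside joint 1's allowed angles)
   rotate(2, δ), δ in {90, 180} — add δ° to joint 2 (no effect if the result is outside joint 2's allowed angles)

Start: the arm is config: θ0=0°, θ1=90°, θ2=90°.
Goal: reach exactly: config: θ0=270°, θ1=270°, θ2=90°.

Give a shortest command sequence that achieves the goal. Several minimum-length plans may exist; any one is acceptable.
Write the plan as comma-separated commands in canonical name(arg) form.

start: config: θ0=0°, θ1=90°, θ2=90°
[1] after rotate(0, -90): config: θ0=270°, θ1=90°, θ2=90°
[2] after rotate(1, 180): config: θ0=270°, θ1=270°, θ2=90°
nothing shorter than 2 reaches the goal.

rotate(0, -90), rotate(1, 180)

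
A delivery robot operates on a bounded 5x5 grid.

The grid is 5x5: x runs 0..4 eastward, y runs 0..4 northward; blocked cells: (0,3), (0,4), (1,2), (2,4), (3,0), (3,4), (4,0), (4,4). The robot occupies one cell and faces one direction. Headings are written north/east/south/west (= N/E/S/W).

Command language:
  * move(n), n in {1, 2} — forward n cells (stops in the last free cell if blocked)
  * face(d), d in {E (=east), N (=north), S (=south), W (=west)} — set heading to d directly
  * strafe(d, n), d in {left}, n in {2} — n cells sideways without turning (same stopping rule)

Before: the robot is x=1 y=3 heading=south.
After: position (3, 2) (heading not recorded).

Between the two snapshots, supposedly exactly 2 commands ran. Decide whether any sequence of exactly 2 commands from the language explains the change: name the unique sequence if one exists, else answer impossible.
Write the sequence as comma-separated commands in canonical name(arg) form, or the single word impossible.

key: order matters: swapping strafe(left, 2) and move(1) lands elsewhere
from: x=1 y=3 heading=south
step 1 (strafe(left, 2)): x=3 y=3 heading=south
step 2 (move(1)): x=3 y=2 heading=south
no rival 2-sequence matches.

strafe(left, 2), move(1)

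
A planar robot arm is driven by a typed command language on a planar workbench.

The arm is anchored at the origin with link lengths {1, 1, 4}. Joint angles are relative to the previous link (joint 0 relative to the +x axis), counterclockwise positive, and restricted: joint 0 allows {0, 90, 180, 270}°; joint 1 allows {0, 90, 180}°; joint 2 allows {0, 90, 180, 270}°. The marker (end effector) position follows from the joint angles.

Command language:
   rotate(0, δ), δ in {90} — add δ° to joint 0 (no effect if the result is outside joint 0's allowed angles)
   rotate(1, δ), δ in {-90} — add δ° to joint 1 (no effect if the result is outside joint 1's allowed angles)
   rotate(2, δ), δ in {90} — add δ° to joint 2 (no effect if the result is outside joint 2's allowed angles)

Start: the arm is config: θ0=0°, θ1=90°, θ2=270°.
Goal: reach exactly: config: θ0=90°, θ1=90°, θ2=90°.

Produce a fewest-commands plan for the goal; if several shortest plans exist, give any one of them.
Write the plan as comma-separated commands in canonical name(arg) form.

from: config: θ0=0°, θ1=90°, θ2=270°
1. rotate(0, 90) → config: θ0=90°, θ1=90°, θ2=270°
2. rotate(2, 90) → config: θ0=90°, θ1=90°, θ2=0°
3. rotate(2, 90) → config: θ0=90°, θ1=90°, θ2=90°
minimal: 3 command(s), checked below 3.

rotate(0, 90), rotate(2, 90), rotate(2, 90)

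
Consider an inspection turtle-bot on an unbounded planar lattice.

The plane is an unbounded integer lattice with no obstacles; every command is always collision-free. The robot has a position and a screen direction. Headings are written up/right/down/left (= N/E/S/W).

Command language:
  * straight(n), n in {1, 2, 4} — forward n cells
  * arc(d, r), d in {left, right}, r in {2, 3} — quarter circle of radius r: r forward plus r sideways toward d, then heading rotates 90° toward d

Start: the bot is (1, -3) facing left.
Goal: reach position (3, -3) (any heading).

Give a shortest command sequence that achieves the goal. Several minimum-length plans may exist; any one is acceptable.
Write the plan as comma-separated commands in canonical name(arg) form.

start: (1, -3) facing left
[1] after arc(left, 2): (-1, -5) facing down
[2] after arc(left, 2): (1, -7) facing right
[3] after arc(left, 2): (3, -5) facing up
[4] after straight(2): (3, -3) facing up
nothing shorter than 4 reaches the goal.

arc(left, 2), arc(left, 2), arc(left, 2), straight(2)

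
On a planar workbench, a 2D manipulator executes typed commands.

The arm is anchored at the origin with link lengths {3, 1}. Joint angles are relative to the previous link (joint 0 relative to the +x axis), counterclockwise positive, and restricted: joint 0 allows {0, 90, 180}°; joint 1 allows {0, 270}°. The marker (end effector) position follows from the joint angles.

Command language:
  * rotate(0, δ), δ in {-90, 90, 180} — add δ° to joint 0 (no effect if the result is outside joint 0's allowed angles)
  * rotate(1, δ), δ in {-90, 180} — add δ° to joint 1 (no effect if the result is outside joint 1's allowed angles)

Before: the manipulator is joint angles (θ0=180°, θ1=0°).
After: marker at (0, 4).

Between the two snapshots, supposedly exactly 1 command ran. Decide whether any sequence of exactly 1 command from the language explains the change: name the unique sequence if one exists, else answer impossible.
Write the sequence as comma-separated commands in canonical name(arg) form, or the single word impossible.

start: joint angles (θ0=180°, θ1=0°)
step 1 (rotate(0, -90)): joint angles (θ0=90°, θ1=0°)
all 5 alternatives checked — unique.

rotate(0, -90)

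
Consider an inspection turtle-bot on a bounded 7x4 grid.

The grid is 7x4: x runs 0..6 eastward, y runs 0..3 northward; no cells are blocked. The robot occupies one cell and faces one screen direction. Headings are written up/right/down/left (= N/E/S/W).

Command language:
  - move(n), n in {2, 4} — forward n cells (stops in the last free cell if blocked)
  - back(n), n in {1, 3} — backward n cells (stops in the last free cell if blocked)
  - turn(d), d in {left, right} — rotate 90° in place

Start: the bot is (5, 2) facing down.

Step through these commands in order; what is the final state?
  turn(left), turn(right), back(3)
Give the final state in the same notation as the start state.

t0: (5, 2) facing down
[1] after turn(left): (5, 2) facing right
[2] after turn(right): (5, 2) facing down
[3] after back(3): (5, 3) facing down

(5, 3) facing down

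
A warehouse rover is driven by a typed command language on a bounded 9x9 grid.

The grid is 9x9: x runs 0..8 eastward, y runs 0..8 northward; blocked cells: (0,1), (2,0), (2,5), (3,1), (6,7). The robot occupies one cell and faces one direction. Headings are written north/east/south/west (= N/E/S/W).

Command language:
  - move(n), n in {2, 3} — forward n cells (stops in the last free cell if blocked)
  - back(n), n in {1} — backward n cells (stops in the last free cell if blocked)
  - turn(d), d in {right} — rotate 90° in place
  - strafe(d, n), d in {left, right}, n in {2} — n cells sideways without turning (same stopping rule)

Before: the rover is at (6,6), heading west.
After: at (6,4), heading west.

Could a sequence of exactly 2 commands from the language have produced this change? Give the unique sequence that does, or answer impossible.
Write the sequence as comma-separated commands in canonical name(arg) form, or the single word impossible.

strafe(right, 2), strafe(left, 2)

key: running strafe(left, 2) before strafe(right, 2) would end elsewhere — order is forced
start: at (6,6), heading west
[1] after strafe(right, 2): at (6,6), heading west
[2] after strafe(left, 2): at (6,4), heading west
all 36 alternatives checked — unique.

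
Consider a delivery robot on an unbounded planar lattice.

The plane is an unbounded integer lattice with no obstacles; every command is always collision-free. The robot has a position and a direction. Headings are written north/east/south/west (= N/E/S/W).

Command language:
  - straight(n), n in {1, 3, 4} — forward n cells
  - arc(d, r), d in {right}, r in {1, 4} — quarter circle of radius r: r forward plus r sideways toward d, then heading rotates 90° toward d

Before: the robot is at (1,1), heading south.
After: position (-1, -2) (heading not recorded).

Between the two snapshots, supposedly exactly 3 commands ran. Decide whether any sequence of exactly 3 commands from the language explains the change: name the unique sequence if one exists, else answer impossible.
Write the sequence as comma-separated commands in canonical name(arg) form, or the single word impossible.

key: order matters: swapping straight(3) and arc(right, 1) lands elsewhere
begin: at (1,1), heading south
1. straight(3) → at (1,-2), heading south
2. arc(right, 1) → at (0,-3), heading west
3. arc(right, 1) → at (-1,-2), heading north
all 125 alternatives checked — unique.

straight(3), arc(right, 1), arc(right, 1)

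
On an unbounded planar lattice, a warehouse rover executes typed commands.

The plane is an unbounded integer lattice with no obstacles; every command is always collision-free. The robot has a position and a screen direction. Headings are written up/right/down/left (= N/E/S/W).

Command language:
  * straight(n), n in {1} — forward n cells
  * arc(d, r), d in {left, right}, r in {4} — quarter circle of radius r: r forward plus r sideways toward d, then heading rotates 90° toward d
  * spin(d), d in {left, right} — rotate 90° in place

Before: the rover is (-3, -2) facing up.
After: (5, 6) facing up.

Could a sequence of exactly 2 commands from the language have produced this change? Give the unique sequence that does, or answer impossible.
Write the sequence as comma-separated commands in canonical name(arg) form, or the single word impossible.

key: heading stays N — rotations cancel among the 2 commands
begin: (-3, -2) facing up
[1] after arc(right, 4): (1, 2) facing right
[2] after arc(left, 4): (5, 6) facing up
no other 2-command option fits: unique.

arc(right, 4), arc(left, 4)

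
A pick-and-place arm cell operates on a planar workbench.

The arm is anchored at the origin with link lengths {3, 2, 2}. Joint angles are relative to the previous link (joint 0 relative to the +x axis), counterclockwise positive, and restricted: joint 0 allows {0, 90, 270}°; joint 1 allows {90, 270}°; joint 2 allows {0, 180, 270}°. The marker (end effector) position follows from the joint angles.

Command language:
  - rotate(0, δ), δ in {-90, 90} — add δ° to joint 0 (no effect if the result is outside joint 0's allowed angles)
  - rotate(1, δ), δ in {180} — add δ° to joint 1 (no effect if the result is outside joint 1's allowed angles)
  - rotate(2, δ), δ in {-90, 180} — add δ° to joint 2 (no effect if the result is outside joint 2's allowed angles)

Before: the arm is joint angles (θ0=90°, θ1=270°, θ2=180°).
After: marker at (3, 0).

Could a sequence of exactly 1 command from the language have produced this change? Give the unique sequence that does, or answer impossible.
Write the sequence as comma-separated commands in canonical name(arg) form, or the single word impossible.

t0: joint angles (θ0=90°, θ1=270°, θ2=180°)
t=1 rotate(0, -90) ⇒ joint angles (θ0=0°, θ1=270°, θ2=180°)
all 5 alternatives checked — unique.

rotate(0, -90)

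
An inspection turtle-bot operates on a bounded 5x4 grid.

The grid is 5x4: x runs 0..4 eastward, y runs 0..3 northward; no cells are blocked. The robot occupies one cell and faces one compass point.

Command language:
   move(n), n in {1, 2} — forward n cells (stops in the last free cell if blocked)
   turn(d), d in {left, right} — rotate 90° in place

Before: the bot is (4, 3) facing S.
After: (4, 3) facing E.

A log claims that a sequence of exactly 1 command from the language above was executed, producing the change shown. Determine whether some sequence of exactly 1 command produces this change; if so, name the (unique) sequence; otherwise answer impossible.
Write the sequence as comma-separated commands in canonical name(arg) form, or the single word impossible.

key: parked at (4,3) the whole time — nothing moves the robot
start: (4, 3) facing S
t=1 turn(left) ⇒ (4, 3) facing E
all 4 alternatives checked — unique.

turn(left)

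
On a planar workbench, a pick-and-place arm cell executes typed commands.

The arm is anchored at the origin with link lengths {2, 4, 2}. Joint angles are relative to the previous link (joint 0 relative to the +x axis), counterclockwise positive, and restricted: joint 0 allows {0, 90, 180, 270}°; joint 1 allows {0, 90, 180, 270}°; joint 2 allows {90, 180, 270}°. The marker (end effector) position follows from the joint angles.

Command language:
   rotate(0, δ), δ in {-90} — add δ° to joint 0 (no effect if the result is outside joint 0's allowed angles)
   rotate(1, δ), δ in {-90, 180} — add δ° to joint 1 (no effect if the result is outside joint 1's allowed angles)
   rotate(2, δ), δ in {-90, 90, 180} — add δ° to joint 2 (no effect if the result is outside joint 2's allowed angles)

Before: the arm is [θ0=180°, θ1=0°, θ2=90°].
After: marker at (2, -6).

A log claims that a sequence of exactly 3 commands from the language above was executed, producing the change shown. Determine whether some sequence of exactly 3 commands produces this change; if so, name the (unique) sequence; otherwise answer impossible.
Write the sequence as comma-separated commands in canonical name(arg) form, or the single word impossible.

rotate(0, -90), rotate(0, -90), rotate(0, -90)

t0: [θ0=180°, θ1=0°, θ2=90°]
1. rotate(0, -90) → [θ0=90°, θ1=0°, θ2=90°]
2. rotate(0, -90) → [θ0=0°, θ1=0°, θ2=90°]
3. rotate(0, -90) → [θ0=270°, θ1=0°, θ2=90°]
no other 3-command option fits: unique.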